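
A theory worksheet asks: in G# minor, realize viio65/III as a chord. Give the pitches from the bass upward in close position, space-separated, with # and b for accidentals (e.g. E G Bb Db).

C# E G A#

The slash marks an applied leading-tone chord: viio of III. In G# minor, III is B, so the leading tone to it is A#, a half step below.
Building a fully diminished seventh chord on A# gives A#-C#-E-G.
The figured bass 65 indicates first inversion, placing the third (C#) in the bass: C#-E-G-A#.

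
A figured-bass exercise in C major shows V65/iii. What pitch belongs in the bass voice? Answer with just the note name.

The applied chord V65/iii is rooted on B: B-D#-F#-A.
The figure 65 means first inversion — the third is in the bass.

D#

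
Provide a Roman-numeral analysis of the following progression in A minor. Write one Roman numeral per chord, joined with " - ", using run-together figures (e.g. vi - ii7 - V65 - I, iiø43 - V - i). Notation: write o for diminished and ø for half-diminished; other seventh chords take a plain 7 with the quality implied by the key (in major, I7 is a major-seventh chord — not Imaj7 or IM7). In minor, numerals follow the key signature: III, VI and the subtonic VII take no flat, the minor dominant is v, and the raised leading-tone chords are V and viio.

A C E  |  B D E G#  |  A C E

i - V43 - i

A-C-E has root A, degree 1 in A minor, so i.
B-D-E-G#: dominant seventh chord on E = scale degree 5 → V43.
A-C-E has root A, degree 1 in A minor, so i.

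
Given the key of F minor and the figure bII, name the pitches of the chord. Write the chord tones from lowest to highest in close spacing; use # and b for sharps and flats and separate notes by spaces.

Gb Bb Db

Scale degree 2 in F minor is G; lowering it a half step gives Gb. bII is the Neapolitan chord — a major triad on the lowered second degree.
So the chord is Gb-Bb-Db, a major triad.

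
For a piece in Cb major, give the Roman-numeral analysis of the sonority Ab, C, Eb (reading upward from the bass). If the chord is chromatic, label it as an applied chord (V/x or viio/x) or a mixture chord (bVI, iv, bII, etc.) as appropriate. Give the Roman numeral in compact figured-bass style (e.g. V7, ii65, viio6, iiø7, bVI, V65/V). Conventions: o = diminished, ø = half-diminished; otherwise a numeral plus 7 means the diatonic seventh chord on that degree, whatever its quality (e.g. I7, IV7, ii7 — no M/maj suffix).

Stacked in thirds the chord is Ab-C-Eb: a major triad on Ab.
Ab is not a diatonic chord root with this quality in Cb major, but it lies a perfect fifth above Db (ii), so the chord functions as an applied dominant of ii.

V/ii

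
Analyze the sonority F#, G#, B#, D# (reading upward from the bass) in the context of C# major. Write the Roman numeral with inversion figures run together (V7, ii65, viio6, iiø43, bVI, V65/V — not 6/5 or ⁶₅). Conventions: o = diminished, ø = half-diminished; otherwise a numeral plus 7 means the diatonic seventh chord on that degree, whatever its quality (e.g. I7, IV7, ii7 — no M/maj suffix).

The pitches G#-B#-D#-F# form a dominant seventh chord rooted on G#.
In C# major, G# is the dominant; the diatonic dominant seventh chord there is V7.
With F# in the bass the chord is in third inversion, so the figured bass is 42.

V42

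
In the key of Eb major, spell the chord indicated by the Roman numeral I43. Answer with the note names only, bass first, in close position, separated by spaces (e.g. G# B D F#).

Bb D Eb G

The numeral's case and figure indicate a major seventh chord. In Eb major its root, scale degree 1, is Eb.
Stacking thirds from Eb gives Eb-G-Bb-D.
With the 43 figure the chord is in second inversion; from the bass Bb upward in close position it reads Bb-D-Eb-G.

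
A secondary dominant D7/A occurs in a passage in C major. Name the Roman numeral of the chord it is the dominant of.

V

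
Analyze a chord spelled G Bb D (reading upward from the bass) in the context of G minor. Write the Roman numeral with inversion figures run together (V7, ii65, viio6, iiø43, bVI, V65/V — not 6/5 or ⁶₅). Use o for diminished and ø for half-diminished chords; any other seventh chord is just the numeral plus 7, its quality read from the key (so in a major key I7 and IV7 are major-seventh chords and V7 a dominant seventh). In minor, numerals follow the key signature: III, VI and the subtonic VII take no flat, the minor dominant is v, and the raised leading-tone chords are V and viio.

The pitches G-Bb-D form a minor triad rooted on G.
In G minor, G is the tonic; the diatonic minor triad there is i.

i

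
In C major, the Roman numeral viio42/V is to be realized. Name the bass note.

Eb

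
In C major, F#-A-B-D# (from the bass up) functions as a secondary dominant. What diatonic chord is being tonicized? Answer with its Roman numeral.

The chord is a dominant seventh chord on B.
A dominant resolves down a perfect fifth: B → E. In C major, E is scale degree 3, i.e. iii.

iii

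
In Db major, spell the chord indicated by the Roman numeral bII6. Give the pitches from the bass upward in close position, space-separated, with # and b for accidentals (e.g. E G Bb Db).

Gb Bbb Ebb

bII6 is the Neapolitan sixth — a major triad on the lowered second degree, here in its customary first inversion. In Db major that root is Ebb.
So the chord is Ebb-Gb-Bbb, a major triad.
The figured bass 6 indicates first inversion, placing the third (Gb) in the bass: Gb-Bbb-Ebb.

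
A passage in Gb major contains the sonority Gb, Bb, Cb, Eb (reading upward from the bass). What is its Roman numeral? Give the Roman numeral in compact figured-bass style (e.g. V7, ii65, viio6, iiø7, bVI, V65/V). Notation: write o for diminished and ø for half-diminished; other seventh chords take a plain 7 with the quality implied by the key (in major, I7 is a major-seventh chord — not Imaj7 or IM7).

The pitches Cb-Eb-Gb-Bb form a major seventh chord rooted on Cb.
In Gb major, Cb is the subdominant; the diatonic major seventh chord there is IV7.
With Gb in the bass the chord is in second inversion, so the figured bass is 43.

IV43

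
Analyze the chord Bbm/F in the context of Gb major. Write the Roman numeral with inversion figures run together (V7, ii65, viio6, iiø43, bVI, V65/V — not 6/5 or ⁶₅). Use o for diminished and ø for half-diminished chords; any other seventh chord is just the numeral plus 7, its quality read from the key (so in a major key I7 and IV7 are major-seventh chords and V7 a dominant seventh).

The pitches Bb-Db-F form a minor triad rooted on Bb.
Bb is scale degree 3 in Gb major, and a minor triad on that degree is written iii.
With F in the bass the chord is in second inversion, so the figured bass is 64.

iii64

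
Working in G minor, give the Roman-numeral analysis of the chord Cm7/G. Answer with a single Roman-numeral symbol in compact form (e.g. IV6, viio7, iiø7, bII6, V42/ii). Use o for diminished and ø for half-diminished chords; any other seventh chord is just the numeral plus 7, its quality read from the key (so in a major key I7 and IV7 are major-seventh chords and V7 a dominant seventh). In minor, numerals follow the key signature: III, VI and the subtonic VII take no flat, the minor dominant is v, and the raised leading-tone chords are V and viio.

iv43

Stacked in thirds the chord is C-Eb-G-Bb: a minor seventh chord on C.
In G minor, C is the subdominant; the diatonic minor seventh chord there is iv7.
With G in the bass the chord is in second inversion, so the figured bass is 43.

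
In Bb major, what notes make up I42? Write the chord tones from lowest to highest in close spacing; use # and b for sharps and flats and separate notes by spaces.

The numeral's case and figure indicate a major seventh chord. In Bb major its root, the first degree, is Bb.
That chord is spelled Bb-D-F-A.
With the 42 figure the chord is in third inversion; from the bass A upward in close position it reads A-Bb-D-F.

A Bb D F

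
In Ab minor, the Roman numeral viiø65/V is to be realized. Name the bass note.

F

The applied chord viiø65/V is rooted on D: D-F-Ab-C.
The figure 65 means first inversion — the third is in the bass.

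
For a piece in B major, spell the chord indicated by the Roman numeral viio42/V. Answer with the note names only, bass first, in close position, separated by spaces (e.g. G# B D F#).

D E# G# B

The slash marks an applied leading-tone chord: viio of V. In B major, V is F#, so the leading tone to it is E#, a half step below.
Building a fully diminished seventh chord on E# gives E#-G#-B-D.
With the 42 figure the chord is in third inversion; from the bass D upward in close position it reads D-E#-G#-B.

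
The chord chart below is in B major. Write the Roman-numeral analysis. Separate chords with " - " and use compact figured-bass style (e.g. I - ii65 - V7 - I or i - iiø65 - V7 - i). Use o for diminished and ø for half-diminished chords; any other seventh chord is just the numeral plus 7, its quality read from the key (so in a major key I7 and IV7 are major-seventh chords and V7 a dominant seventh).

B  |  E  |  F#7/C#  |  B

I - IV - V43 - I

B: root B is the tonic; major triad there is I.
E: root E is the subdominant; major triad there is IV.
F#7/C#: root F# is the dominant; dominant seventh chord there is V43.
B: major triad on B = scale degree 1 → I.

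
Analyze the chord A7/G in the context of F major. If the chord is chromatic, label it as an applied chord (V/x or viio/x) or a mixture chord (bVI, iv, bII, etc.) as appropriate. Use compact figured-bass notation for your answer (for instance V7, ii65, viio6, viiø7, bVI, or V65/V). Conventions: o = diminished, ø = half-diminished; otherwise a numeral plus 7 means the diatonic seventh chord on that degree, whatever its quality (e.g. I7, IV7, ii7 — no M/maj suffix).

V42/vi

The pitches A-C#-E-G form a dominant seventh chord rooted on A.
A is not a diatonic chord root with this quality in F major, but it lies a perfect fifth above D (vi), so the chord functions as an applied dominant of vi.
With G in the bass the chord is in third inversion, so the figured bass is 42.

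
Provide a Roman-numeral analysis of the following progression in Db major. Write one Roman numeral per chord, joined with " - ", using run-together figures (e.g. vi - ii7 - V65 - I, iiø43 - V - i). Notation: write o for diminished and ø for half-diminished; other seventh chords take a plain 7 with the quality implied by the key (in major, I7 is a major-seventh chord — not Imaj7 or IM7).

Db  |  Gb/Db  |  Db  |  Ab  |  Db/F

I - IV64 - I - V - I6

Db: major triad on Db = scale degree 1 → I.
Gb/Db: root Gb is the subdominant; major triad there is IV64.
Db: major triad on Db = scale degree 1 → I.
Ab: root Ab is the dominant; major triad there is V.
Db/F: major triad on Db = scale degree 1 → I6.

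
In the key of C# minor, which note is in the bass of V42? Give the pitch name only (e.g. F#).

F#

V in C# minor has root G#; the chord is G#-B#-D#-F#.
The figure 42 means third inversion — the seventh is in the bass.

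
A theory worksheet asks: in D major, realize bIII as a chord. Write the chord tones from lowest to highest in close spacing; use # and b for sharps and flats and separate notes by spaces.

F A C

bIII is a major triad on the lowered third degree, borrowed from the parallel minor. In D major that root is F.
So the chord is F-A-C, a major triad.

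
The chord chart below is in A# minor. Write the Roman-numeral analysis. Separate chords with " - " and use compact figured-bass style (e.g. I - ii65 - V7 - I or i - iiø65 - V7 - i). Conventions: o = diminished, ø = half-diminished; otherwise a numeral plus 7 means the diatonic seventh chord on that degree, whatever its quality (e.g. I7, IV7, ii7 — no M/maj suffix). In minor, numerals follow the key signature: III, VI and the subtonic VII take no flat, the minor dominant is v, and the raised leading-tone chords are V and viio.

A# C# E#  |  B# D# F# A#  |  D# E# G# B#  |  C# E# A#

A#-C#-E#: root A# is the tonic; minor triad there is i.
B#-D#-F#-A#: root B# is the supertonic; half-diminished seventh chord there is iiø7.
D#-E#-G#-B#: root E# is the dominant; minor seventh chord there is v42.
C#-E#-A#: minor triad on A# = scale degree 1 → i6.

i - iiø7 - v42 - i6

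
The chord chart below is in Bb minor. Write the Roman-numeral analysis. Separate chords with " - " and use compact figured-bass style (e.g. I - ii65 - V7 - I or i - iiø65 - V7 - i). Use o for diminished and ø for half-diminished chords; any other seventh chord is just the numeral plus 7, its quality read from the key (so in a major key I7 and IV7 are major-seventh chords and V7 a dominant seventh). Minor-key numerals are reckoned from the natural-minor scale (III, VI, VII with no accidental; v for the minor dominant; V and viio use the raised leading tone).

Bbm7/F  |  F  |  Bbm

i43 - V - i

Bbm7/F: root Bb is the tonic; minor seventh chord there is i43.
F: root F is the dominant; major triad there is V.
Bbm: root Bb is the tonic; minor triad there is i.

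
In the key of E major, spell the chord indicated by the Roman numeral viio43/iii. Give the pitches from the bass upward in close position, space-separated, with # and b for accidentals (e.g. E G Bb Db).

viio43/iii is a secondary leading-tone chord. The target iii is G# in E major; the applied chord is rooted a semitone below, on F##.
Building a fully diminished seventh chord on F## gives F##-A#-C#-E.
The figured bass 43 indicates second inversion, placing the fifth (C#) in the bass: C#-E-F##-A#.

C# E F## A#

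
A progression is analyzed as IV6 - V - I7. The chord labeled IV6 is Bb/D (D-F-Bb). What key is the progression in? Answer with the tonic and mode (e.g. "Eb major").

F major

The anchor chord is a major triad on Bb, labeled IV6.
If Bb is scale degree 4 and the mode makes that degree carry a major triad, the tonic is F and the mode is major.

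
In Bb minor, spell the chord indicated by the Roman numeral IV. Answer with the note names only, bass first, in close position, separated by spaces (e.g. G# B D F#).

Eb G Bb

Scale degree 4 in Bb minor is Eb; here the chord built on it is altered to a major triad. IV is the major subdominant, borrowed from the parallel major.
So the chord is Eb-G-Bb, a major triad.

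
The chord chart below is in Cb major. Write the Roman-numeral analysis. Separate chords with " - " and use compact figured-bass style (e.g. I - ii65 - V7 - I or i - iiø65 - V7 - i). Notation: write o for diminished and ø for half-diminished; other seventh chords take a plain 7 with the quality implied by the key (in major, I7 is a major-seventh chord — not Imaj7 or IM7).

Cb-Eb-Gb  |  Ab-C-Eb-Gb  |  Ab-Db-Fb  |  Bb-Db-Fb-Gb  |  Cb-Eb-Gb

I - V7/ii - ii64 - V65 - I

Cb-Eb-Gb: root Cb is the tonic; major triad there is I.
Ab-C-Eb-Gb is the secondary dominant of ii (dominant seventh chord on Ab): V7/ii.
Ab-Db-Fb: root Db is the supertonic; minor triad there is ii64.
Bb-Db-Fb-Gb: root Gb is the dominant; dominant seventh chord there is V65.
Cb-Eb-Gb: root Cb is the tonic; major triad there is I.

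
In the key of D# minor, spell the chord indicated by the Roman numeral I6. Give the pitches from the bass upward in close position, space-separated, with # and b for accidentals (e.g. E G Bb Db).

F## A# D#

I6 is the major tonic (Picardy third), borrowed from the parallel major. In D# minor that root is D#.
So the chord is D#-F##-A#, a major triad.
The figured bass 6 indicates first inversion, placing the third (F##) in the bass: F##-A#-D#.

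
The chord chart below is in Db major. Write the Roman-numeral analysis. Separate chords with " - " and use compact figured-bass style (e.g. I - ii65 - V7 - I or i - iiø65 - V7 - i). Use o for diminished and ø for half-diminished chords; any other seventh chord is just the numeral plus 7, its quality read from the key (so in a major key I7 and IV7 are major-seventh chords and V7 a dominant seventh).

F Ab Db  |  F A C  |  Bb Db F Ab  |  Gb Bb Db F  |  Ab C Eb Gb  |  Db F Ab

F-Ab-Db has root Db, degree 1 in Db major, so I6.
F-A-C: chromatic; F is V of vi, so V/vi.
Bb-Db-F-Ab: minor seventh chord on Bb = scale degree 6 → vi7.
Gb-Bb-Db-F: root Gb is the subdominant; major seventh chord there is IV7.
Ab-C-Eb-Gb: root Ab is the dominant; dominant seventh chord there is V7.
Db-F-Ab: root Db is the tonic; major triad there is I.

I6 - V/vi - vi7 - IV7 - V7 - I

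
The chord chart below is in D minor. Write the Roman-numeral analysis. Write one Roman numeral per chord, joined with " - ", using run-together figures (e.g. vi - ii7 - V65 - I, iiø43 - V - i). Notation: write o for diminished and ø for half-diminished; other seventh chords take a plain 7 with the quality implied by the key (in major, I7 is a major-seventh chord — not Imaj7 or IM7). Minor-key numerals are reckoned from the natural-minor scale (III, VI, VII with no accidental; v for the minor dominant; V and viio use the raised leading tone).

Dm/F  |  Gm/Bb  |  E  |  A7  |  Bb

i6 - iv6 - V/V - V7 - VI

Dm/F: root D is the tonic; minor triad there is i6.
Gm/Bb: root G is the subdominant; minor triad there is iv6.
E: chromatic; E is V of V, so V/V.
A7: dominant seventh chord on A = scale degree 5 → V7.
Bb has root Bb, degree 6 in D minor, so VI.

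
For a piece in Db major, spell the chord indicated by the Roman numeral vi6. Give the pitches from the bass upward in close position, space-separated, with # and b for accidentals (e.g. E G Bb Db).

Db F Bb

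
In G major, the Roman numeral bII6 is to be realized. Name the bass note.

bII in G major has root Ab; the chord is Ab-C-Eb.
The figure 6 means first inversion — the third is in the bass.

C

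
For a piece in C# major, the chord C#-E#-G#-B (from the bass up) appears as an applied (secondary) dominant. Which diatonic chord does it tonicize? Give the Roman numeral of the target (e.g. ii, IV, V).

IV

The chord is a dominant seventh chord on C#.
A dominant resolves down a perfect fifth: C# → F#. In C# major, F# is scale degree 4, i.e. IV.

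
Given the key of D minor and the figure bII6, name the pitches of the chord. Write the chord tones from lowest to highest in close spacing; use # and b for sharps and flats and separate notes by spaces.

G Bb Eb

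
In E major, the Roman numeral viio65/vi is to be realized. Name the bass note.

D#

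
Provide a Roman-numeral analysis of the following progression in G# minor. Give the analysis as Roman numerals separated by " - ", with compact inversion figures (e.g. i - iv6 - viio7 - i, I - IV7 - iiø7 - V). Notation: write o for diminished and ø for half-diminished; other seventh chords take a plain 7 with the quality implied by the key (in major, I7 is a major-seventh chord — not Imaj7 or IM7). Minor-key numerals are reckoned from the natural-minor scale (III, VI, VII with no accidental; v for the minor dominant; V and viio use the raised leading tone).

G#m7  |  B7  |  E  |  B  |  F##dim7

G#m7: root G# is the tonic; minor seventh chord there is i7.
B7: chromatic; B is V of VI, so V7/VI.
E: root E is the submediant; major triad there is VI.
B: root B is the mediant; major triad there is III.
F##dim7 has root F##, degree 7 in G# minor, so viio7.

i7 - V7/VI - VI - III - viio7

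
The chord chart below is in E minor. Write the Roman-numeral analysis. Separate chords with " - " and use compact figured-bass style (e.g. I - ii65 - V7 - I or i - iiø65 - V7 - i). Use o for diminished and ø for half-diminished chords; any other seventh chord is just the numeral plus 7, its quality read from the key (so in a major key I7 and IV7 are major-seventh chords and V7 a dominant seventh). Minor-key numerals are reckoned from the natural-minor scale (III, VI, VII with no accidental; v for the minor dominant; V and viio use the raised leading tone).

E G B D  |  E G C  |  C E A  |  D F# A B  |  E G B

i7 - VI6 - iv6 - v65 - i

E-G-B-D: minor seventh chord on E = scale degree 1 → i7.
E-G-C has root C, degree 6 in E minor, so VI6.
C-E-A: minor triad on A = scale degree 4 → iv6.
D-F#-A-B has root B, degree 5 in E minor, so v65.
E-G-B has root E, degree 1 in E minor, so i.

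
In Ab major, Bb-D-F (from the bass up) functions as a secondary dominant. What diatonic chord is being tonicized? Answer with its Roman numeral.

V

The chord is a major triad on Bb.
A dominant resolves down a perfect fifth: Bb → Eb. In Ab major, Eb is scale degree 5, i.e. V.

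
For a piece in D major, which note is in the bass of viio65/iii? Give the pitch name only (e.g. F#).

G#

The applied chord viio65/iii is rooted on E#: E#-G#-B-D.
The figure 65 means first inversion — the third is in the bass.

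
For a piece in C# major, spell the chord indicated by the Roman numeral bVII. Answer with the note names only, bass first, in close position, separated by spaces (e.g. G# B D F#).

B D# F#

Scale degree 7 in C# major is B#; lowering it a half step gives B. bVII is a major triad on the lowered seventh degree (the subtonic), borrowed from the parallel minor.
So the chord is B-D#-F#.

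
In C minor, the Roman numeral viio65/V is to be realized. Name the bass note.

A

The applied chord viio65/V is rooted on F#: F#-A-C-Eb.
The figure 65 means first inversion — the third is in the bass.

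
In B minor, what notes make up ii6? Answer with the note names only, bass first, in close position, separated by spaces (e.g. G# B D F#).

E G# C#

ii6 is the minor supertonic, borrowed from the parallel major (the Dorian ii). In B minor that root is C#.
So the chord is C#-E-G#.
With the 6 figure the chord is in first inversion; from the bass E upward in close position it reads E-G#-C#.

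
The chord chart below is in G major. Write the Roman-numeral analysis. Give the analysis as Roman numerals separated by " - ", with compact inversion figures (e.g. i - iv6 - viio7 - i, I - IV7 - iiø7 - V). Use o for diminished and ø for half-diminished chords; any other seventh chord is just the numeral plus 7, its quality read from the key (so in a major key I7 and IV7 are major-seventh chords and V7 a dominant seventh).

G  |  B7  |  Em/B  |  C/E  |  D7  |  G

I - V7/vi - vi64 - IV6 - V7 - I

G has root G, degree 1 in G major, so I.
B7: a dominant seventh chord on B, the applied dominant of vi → V7/vi.
Em/B: minor triad on E = scale degree 6 → vi64.
C/E: major triad on C = scale degree 4 → IV6.
D7: root D is the dominant; dominant seventh chord there is V7.
G has root G, degree 1 in G major, so I.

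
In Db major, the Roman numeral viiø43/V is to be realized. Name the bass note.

Db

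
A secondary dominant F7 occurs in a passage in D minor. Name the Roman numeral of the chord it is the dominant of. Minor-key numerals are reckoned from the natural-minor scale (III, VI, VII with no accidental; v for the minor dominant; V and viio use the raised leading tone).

VI

The chord is a dominant seventh chord on F.
A dominant resolves down a perfect fifth: F → Bb. In D minor, Bb is scale degree 6, i.e. VI.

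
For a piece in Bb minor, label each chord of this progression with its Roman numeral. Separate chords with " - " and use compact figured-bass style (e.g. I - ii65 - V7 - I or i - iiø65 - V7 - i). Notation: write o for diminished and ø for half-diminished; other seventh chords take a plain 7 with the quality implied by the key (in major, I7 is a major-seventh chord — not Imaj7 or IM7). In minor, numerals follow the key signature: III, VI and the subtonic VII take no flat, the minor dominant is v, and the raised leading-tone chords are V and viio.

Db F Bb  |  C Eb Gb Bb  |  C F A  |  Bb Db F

i6 - iiø7 - V64 - i

Db-F-Bb: minor triad on Bb = scale degree 1 → i6.
C-Eb-Gb-Bb: half-diminished seventh chord on C = scale degree 2 → iiø7.
C-F-A: root F is the dominant; major triad there is V64.
Bb-Db-F: root Bb is the tonic; minor triad there is i.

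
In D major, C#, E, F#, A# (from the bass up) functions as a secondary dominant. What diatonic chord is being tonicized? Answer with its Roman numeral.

vi

The chord is a dominant seventh chord on F#.
A dominant resolves down a perfect fifth: F# → B. In D major, B is scale degree 6, i.e. vi.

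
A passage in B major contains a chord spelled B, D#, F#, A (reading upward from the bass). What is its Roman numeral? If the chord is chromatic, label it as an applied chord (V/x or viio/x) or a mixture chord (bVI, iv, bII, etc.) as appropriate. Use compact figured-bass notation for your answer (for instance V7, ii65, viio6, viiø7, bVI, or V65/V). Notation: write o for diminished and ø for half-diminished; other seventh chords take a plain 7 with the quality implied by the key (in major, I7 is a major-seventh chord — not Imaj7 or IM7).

Stacked in thirds the chord is B-D#-F#-A: a dominant seventh chord on B.
B is not a diatonic chord root with this quality in B major, but it lies a perfect fifth above E (IV), so the chord functions as an applied dominant of IV.

V7/IV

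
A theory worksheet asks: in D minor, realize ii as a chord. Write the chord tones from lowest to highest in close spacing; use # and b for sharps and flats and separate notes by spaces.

Scale degree 2 in D minor is E; here the chord built on it is altered to a minor triad. ii is the minor supertonic, borrowed from the parallel major (the Dorian ii).
So the chord is E-G-B.

E G B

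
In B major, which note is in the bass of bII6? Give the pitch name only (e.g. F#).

E

bII in B major has root C; the chord is C-E-G.
The figure 6 means first inversion — the third is in the bass.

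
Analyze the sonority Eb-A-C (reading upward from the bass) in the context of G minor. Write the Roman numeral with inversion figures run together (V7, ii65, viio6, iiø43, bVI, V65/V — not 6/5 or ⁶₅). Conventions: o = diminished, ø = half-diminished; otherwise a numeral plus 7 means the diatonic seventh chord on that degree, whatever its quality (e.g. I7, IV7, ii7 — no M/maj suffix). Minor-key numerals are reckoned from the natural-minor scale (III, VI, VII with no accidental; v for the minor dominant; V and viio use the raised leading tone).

Stacked in thirds the chord is A-C-Eb: a diminished triad on A.
In G minor, A is the supertonic; the diatonic diminished triad there is iio.
With Eb in the bass the chord is in second inversion, so the figured bass is 64.

iio64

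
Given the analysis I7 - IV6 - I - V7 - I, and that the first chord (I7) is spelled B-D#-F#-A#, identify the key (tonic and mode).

B major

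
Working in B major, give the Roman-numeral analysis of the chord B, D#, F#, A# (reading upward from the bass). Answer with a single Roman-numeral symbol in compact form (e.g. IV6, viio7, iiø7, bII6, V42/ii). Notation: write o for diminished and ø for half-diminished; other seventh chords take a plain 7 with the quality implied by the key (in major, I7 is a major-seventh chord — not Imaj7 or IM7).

I7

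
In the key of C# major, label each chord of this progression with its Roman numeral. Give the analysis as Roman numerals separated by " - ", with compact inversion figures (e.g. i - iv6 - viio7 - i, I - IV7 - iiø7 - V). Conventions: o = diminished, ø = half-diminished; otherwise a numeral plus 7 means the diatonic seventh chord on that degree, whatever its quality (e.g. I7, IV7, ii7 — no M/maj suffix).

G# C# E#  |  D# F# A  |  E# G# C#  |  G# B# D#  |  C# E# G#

G#-C#-E#: root C# is the tonic; major triad there is I64.
D#-F#-A: diminished triad on D# — chromatic; iio (borrowed from the parallel minor).
E#-G#-C# has root C#, degree 1 in C# major, so I6.
G#-B#-D#: root G# is the dominant; major triad there is V.
C#-E#-G#: major triad on C# = scale degree 1 → I.

I64 - iio - I6 - V - I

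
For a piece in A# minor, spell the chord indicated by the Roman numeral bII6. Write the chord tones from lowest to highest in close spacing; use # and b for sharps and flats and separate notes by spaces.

bII6 is the Neapolitan sixth — a major triad on the lowered second degree, here in its customary first inversion. In A# minor that root is B.
So the chord is B-D#-F#.
The figured bass 6 indicates first inversion, placing the third (D#) in the bass: D#-F#-B.

D# F# B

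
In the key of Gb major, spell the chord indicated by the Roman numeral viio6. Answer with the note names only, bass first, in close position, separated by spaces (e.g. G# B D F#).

Ab Cb F

The numeral's case and figure indicate a diminished triad. In Gb major its root, the leading tone, is F.
Stacking thirds from F gives F-Ab-Cb.
With the 6 figure the chord is in first inversion; from the bass Ab upward in close position it reads Ab-Cb-F.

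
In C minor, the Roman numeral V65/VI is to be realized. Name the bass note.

G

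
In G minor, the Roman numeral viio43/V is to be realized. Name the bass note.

G

The applied chord viio43/V is rooted on C#: C#-E-G-Bb.
The figure 43 means second inversion — the fifth is in the bass.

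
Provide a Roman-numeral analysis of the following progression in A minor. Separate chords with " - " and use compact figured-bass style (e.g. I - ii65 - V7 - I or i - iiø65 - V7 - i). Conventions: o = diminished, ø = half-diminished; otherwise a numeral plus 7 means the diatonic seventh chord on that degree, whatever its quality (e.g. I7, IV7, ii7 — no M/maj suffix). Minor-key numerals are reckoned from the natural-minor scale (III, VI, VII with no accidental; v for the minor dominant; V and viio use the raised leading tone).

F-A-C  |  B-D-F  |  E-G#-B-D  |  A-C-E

F-A-C has root F, degree 6 in A minor, so VI.
B-D-F has root B, degree 2 in A minor, so iio.
E-G#-B-D: dominant seventh chord on E = scale degree 5 → V7.
A-C-E: minor triad on A = scale degree 1 → i.

VI - iio - V7 - i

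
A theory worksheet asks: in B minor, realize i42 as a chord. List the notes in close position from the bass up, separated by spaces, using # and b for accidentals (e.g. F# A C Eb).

In B minor, the tonic is B, and the diatonic chord built there is a minor seventh chord.
Stacking thirds from B gives B-D-F#-A.
With the 42 figure the chord is in third inversion; from the bass A upward in close position it reads A-B-D-F#.

A B D F#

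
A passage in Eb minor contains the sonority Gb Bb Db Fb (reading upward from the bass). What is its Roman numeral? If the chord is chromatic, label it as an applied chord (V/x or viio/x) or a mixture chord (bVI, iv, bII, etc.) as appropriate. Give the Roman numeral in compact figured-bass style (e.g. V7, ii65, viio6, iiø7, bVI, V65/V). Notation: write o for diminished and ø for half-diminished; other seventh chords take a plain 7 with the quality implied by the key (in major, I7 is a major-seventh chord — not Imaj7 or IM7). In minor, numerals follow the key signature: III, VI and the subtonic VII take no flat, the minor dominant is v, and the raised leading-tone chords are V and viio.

Stacked in thirds the chord is Gb-Bb-Db-Fb: a dominant seventh chord on Gb.
Gb is not a diatonic chord root with this quality in Eb minor, but it lies a perfect fifth above Cb (VI), so the chord functions as an applied dominant of VI.

V7/VI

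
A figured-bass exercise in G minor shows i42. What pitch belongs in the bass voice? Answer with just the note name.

F

i in G minor has root G; the chord is G-Bb-D-F.
The figure 42 means third inversion — the seventh is in the bass.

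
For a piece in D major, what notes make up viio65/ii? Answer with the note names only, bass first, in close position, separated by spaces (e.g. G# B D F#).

F# A C D#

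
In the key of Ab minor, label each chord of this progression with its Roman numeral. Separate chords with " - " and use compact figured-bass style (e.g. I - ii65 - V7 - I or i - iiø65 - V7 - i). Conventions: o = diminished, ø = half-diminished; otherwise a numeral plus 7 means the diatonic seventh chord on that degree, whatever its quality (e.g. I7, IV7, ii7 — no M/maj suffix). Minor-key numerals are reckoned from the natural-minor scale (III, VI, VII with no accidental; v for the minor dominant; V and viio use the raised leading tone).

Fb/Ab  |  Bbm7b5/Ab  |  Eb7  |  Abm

VI6 - iiø42 - V7 - i

Fb/Ab: root Fb is the submediant; major triad there is VI6.
Bbm7b5/Ab: root Bb is the supertonic; half-diminished seventh chord there is iiø42.
Eb7 has root Eb, degree 5 in Ab minor, so V7.
Abm: minor triad on Ab = scale degree 1 → i.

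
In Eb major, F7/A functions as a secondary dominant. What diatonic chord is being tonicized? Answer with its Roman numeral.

The chord is a dominant seventh chord on F.
A dominant resolves down a perfect fifth: F → Bb. In Eb major, Bb is scale degree 5, i.e. V.

V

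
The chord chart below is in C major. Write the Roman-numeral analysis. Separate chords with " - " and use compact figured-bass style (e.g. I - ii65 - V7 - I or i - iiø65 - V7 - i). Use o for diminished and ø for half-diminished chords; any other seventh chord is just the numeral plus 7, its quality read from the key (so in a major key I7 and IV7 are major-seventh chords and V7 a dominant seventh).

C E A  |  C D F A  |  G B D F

C-E-A: root A is the submediant; minor triad there is vi6.
C-D-F-A: minor seventh chord on D = scale degree 2 → ii42.
G-B-D-F has root G, degree 5 in C major, so V7.

vi6 - ii42 - V7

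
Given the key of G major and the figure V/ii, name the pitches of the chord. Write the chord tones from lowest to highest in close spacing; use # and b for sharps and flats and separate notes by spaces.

The slash means an applied dominant: we want the dominant of ii. In G major, ii is A minor, and its dominant is built on E.
Building a major triad on E gives E-G#-B.

E G# B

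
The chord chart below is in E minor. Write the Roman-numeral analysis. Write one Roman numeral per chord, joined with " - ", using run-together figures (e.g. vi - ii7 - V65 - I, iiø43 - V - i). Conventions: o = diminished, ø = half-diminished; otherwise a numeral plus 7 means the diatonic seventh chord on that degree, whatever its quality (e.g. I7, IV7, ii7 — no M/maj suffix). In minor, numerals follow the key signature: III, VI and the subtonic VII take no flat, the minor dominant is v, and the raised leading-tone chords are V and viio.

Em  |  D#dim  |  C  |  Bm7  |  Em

i - viio - VI - v7 - i

Em: minor triad on E = scale degree 1 → i.
D#dim has root D#, degree 7 in E minor, so viio.
C has root C, degree 6 in E minor, so VI.
Bm7: minor seventh chord on B = scale degree 5 → v7.
Em: minor triad on E = scale degree 1 → i.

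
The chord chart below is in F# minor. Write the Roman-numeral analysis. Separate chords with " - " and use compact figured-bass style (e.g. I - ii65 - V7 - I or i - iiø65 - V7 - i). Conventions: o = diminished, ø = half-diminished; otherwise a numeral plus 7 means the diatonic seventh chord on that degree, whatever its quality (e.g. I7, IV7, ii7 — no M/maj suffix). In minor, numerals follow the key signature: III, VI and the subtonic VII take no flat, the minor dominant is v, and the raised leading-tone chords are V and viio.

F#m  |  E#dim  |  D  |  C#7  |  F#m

F#m has root F#, degree 1 in F# minor, so i.
E#dim: root E# is the leading tone; diminished triad there is viio.
D: root D is the submediant; major triad there is VI.
C#7 has root C#, degree 5 in F# minor, so V7.
F#m: minor triad on F# = scale degree 1 → i.

i - viio - VI - V7 - i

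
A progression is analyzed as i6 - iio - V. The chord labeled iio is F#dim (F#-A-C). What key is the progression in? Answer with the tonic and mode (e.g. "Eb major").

The chord F#dim is a diminished triad rooted on F#; its label is iio.
iio on F# implies F# is the supertonic; that puts the tonic at E, and the lowercase numeral fits minor mode.

E minor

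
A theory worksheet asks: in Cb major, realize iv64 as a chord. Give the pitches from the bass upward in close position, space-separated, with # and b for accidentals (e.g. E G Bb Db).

Cb Fb Abb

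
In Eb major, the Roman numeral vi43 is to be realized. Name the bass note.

vi in Eb major has root C; the chord is C-Eb-G-Bb.
The figure 43 means second inversion — the fifth is in the bass.

G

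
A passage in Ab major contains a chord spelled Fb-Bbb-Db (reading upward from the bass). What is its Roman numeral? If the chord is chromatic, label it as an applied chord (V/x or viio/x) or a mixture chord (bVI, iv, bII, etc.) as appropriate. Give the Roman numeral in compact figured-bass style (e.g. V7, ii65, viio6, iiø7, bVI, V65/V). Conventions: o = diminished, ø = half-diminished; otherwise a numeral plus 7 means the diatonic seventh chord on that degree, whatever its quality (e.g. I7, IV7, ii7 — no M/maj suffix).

bII64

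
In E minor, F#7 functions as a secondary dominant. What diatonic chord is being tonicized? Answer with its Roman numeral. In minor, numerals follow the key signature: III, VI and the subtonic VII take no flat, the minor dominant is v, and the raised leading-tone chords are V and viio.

The chord is a dominant seventh chord on F#.
A dominant resolves down a perfect fifth: F# → B. In E minor, B is scale degree 5, i.e. V.

V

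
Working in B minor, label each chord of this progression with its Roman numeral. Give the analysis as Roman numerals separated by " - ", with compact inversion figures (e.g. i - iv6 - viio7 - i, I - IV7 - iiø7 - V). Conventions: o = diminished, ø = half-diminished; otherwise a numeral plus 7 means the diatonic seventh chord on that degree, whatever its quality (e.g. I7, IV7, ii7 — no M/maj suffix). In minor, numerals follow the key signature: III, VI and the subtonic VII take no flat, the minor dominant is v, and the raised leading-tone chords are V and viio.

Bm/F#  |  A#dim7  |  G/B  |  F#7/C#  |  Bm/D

i64 - viio7 - VI6 - V43 - i6

Bm/F# has root B, degree 1 in B minor, so i64.
A#dim7 has root A#, degree 7 in B minor, so viio7.
G/B: major triad on G = scale degree 6 → VI6.
F#7/C#: dominant seventh chord on F# = scale degree 5 → V43.
Bm/D: minor triad on B = scale degree 1 → i6.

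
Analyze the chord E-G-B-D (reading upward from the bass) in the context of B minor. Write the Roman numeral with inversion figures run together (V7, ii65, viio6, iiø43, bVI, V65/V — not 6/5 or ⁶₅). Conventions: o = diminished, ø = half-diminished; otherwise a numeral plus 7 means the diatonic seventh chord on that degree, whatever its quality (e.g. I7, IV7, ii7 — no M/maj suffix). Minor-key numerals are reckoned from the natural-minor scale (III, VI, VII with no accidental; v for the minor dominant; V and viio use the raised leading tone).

iv7

Stacked in thirds the chord is E-G-B-D: a minor seventh chord on E.
E is scale degree 4 in B minor, and a minor seventh chord on that degree is written iv7.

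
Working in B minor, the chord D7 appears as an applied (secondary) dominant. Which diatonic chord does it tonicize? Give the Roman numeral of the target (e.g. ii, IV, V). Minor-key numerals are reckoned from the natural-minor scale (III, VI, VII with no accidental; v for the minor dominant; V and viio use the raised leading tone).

The chord is a dominant seventh chord on D.
A dominant resolves down a perfect fifth: D → G. In B minor, G is scale degree 6, i.e. VI.

VI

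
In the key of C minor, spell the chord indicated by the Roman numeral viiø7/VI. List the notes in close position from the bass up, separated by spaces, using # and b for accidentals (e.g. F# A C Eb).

G Bb Db F

The slash marks an applied leading-tone chord: viio of VI. In C minor, VI is Ab, so the leading tone to it is G, a half step below.
Building a half-diminished seventh chord on G gives G-Bb-Db-F.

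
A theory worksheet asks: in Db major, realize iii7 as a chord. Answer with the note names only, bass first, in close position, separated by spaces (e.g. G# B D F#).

F Ab C Eb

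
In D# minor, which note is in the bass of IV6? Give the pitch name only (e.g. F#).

B#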